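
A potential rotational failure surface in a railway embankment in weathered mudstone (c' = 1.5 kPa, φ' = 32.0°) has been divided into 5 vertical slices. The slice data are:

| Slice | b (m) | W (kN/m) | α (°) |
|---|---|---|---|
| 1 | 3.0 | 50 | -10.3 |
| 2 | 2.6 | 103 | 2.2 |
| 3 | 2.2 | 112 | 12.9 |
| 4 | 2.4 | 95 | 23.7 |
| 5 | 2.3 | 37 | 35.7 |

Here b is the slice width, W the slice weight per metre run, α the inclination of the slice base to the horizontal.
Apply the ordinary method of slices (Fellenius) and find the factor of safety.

Ordinary method of slices: FS = Σ[c'·Δl_i + (W_i cosα_i)·tanφ'] / Σ W_i sinα_i, with Δl_i = b_i / cosα_i.
Slice 1: Δl = 3.0/cos(-10.3°) = 3.049 m; N'_1 = 50·cos(-10.3°) = 49.2; c'Δl = 4.57; W sinα = -8.9
Slice 2: Δl = 2.6/cos2.2° = 2.602 m; N'_2 = 103·cos2.2° = 102.9; c'Δl = 3.90; W sinα = 4.0
Slice 3: Δl = 2.2/cos12.9° = 2.257 m; N'_3 = 112·cos12.9° = 109.2; c'Δl = 3.39; W sinα = 25.0
Slice 4: Δl = 2.4/cos23.7° = 2.621 m; N'_4 = 95·cos23.7° = 87.0; c'Δl = 3.93; W sinα = 38.2
Slice 5: Δl = 2.3/cos35.7° = 2.832 m; N'_5 = 37·cos35.7° = 30.0; c'Δl = 4.25; W sinα = 21.6
Σc'Δl = 20.0 kN/m; ΣN' = 378.3 kN/m; ΣW sinα = 79.8 kN/m
Resisting = 20.0 + 378.3·tan32.0° = 20.0 + 236.4 = 256.4 kN/m
FS = 256.4 / 79.8 = 3.214

FS = 3.21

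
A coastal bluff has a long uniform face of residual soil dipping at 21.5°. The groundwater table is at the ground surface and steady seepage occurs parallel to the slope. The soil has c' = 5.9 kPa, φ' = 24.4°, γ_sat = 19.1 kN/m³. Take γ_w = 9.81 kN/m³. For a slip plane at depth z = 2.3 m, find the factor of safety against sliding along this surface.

With seepage parallel to the slope and the water table at the surface, the effective normal stress on the slip plane uses the buoyant unit weight γ' = γ_sat − γ_w while the driving shear stress uses γ_sat:
FS = [c' + γ' z cos²β tanφ'] / [γ_sat z sinβ cosβ]
γ' = 19.1 − 9.81 = 9.29 kN/m³
Numerator = 5.9 + 9.29·2.3·cos²21.5°·tan24.4° = 5.9 + 9.29·2.3·0.8657·0.4536 = 14.291 kPa
Denominator = 19.1·2.3·sin21.5°·cos21.5° = 19.1·2.3·0.3665·0.9304 = 14.980 kPa
FS = 14.291 / 14.980 = 0.954

FS = 0.95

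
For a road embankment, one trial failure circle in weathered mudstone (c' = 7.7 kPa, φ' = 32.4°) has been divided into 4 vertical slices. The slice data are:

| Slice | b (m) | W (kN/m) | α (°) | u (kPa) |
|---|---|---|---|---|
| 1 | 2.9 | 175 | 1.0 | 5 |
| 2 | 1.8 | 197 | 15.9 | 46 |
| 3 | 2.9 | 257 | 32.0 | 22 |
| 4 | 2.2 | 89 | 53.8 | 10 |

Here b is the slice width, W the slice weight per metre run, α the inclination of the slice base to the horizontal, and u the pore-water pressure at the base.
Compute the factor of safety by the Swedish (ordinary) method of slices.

FS = 1.36

Ordinary method of slices: FS = Σ[c'·Δl_i + (W_i cosα_i − u_i·Δl_i)·tanφ'] / Σ W_i sinα_i, with Δl_i = b_i / cosα_i.
Slice 1: Δl = 2.9/cos1.0° = 2.900 m; N'_1 = 175·cos1.0° − 5·2.900 = 160.5; c'Δl = 22.33; W sinα = 3.1
Slice 2: Δl = 1.8/cos15.9° = 1.872 m; N'_2 = 197·cos15.9° − 46·1.872 = 103.4; c'Δl = 14.41; W sinα = 54.0
Slice 3: Δl = 2.9/cos32.0° = 3.420 m; N'_3 = 257·cos32.0° − 22·3.420 = 142.7; c'Δl = 26.33; W sinα = 136.2
Slice 4: Δl = 2.2/cos53.8° = 3.725 m; N'_4 = 89·cos53.8° − 10·3.725 = 15.3; c'Δl = 28.68; W sinα = 71.8
Σc'Δl = 91.8 kN/m; ΣN' = 421.9 kN/m; ΣW sinα = 265.0 kN/m
Resisting = 91.8 + 421.9·tan32.4° = 91.8 + 267.7 = 359.5 kN/m
FS = 359.5 / 265.0 = 1.356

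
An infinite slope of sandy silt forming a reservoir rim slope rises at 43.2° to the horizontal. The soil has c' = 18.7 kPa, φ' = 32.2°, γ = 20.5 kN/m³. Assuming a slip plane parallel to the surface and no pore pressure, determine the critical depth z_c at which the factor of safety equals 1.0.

Setting FS = 1.00 in FS = [c' + γz cos²β tanφ'] / [γz sinβ cosβ] and solving for z:
z = c' / [γ cosβ (FS·sinβ − cosβ·tanφ')]
  = 18.7 / [20.5·cos43.2°·(1.00·sin43.2° − cos43.2°·tan32.2°)]
  = 18.7 / [20.5·0.7290·(1.00·0.6845 − 0.7290·0.6297)]
  = 18.7 / 3.3697 = 5.549 m

z_c = 5.55 m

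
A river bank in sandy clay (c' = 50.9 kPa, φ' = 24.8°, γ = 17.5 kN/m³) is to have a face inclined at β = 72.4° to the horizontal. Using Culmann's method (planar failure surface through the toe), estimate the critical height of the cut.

H_c = 30.91 m

Culmann's analysis gives the critical failure plane at α_cr = (β + φ')/2 = (72.4 + 24.8)/2 = 48.6°, and the critical height
H_c = (4c'/γ) · sinβ cosφ' / [1 − cos(β − φ')]
    = (4·50.9/17.5) · sin72.4°·cos24.8° / [1 − cos(47.6°)]
    = 11.634 · 0.9532·0.9078 / [1 − 0.6743]
    = 11.634 · 0.8653 / 0.3257
    = 30.91 m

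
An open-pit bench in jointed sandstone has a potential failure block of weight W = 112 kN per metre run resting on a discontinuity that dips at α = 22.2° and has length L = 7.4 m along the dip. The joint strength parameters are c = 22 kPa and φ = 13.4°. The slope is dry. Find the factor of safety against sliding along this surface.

FS = 4.43

Resolving the block weight along and normal to the plane and applying the Mohr–Coulomb strength on the joint:
N' = W cosα = 112·cos22.2° = 103.7 kN/m
Driving force T = W sinα = 112·sin22.2° = 42.3 kN/m
Resisting force R = c·L + N'·tanφ = 22·7.4 + 103.7·tan13.4° = 162.8 + 24.7 = 187.5 kN/m
FS = R / T = 187.5 / 42.3 = 4.431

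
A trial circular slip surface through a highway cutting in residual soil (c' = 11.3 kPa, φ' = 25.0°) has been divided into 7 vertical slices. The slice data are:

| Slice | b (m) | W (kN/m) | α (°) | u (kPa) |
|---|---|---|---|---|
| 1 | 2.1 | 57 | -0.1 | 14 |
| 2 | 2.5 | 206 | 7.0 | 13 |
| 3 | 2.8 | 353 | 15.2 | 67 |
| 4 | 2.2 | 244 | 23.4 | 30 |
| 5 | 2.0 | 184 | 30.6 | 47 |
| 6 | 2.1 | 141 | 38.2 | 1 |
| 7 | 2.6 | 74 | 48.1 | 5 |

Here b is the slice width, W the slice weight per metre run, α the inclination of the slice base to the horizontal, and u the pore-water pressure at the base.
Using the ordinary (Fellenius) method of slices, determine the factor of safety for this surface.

Ordinary method of slices: FS = Σ[c'·Δl_i + (W_i cosα_i − u_i·Δl_i)·tanφ'] / Σ W_i sinα_i, with Δl_i = b_i / cosα_i.
Slice 1: Δl = 2.1/cos(-0.1°) = 2.100 m; N'_1 = 57·cos(-0.1°) − 14·2.100 = 27.6; c'Δl = 23.73; W sinα = -0.1
Slice 2: Δl = 2.5/cos7.0° = 2.519 m; N'_2 = 206·cos7.0° − 13·2.519 = 171.7; c'Δl = 28.46; W sinα = 25.1
Slice 3: Δl = 2.8/cos15.2° = 2.902 m; N'_3 = 353·cos15.2° − 67·2.902 = 146.3; c'Δl = 32.79; W sinα = 92.6
Slice 4: Δl = 2.2/cos23.4° = 2.397 m; N'_4 = 244·cos23.4° − 30·2.397 = 152.0; c'Δl = 27.09; W sinα = 96.9
Slice 5: Δl = 2.0/cos30.6° = 2.324 m; N'_5 = 184·cos30.6° − 47·2.324 = 49.2; c'Δl = 26.26; W sinα = 93.7
Slice 6: Δl = 2.1/cos38.2° = 2.672 m; N'_6 = 141·cos38.2° − 1·2.672 = 108.1; c'Δl = 30.20; W sinα = 87.2
Slice 7: Δl = 2.6/cos48.1° = 3.893 m; N'_7 = 74·cos48.1° − 5·3.893 = 30.0; c'Δl = 43.99; W sinα = 55.1
Σc'Δl = 212.5 kN/m; ΣN' = 684.8 kN/m; ΣW sinα = 450.4 kN/m
Resisting = 212.5 + 684.8·tan25.0° = 212.5 + 319.3 = 531.9 kN/m
FS = 531.9 / 450.4 = 1.181

FS = 1.18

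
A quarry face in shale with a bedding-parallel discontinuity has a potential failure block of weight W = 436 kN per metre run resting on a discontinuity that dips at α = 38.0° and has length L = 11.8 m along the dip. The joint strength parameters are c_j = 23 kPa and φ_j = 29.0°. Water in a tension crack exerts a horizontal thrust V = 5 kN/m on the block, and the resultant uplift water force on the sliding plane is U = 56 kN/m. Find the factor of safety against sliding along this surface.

FS = 1.58

Resolving the block weight along and normal to the plane and applying the Mohr–Coulomb strength on the joint:
N' = W cosα − U − V sinα = 436·cos38.0° − 56 − 5·sin38.0° = 284.5 kN/m
Driving force T = W sinα + V cosα = 436·sin38.0° + 5·cos38.0° = 272.4 kN/m
Resisting force R = c_j·L + N'·tanφ_j = 23·11.8 + 284.5·tan29.0° = 271.4 + 157.7 = 429.1 kN/m
FS = R / T = 429.1 / 272.4 = 1.575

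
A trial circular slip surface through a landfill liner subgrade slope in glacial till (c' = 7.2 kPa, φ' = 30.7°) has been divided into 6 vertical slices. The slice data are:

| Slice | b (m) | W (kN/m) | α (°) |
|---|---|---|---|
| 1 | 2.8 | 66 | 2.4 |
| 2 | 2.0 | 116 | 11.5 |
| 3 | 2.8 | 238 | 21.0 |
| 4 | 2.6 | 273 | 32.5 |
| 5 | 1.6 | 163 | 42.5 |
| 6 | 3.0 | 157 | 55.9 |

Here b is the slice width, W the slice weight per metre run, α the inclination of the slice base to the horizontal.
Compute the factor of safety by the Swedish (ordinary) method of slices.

Ordinary method of slices: FS = Σ[c'·Δl_i + (W_i cosα_i)·tanφ'] / Σ W_i sinα_i, with Δl_i = b_i / cosα_i.
Slice 1: Δl = 2.8/cos2.4° = 2.802 m; N'_1 = 66·cos2.4° = 65.9; c'Δl = 20.18; W sinα = 2.8
Slice 2: Δl = 2.0/cos11.5° = 2.041 m; N'_2 = 116·cos11.5° = 113.7; c'Δl = 14.70; W sinα = 23.1
Slice 3: Δl = 2.8/cos21.0° = 2.999 m; N'_3 = 238·cos21.0° = 222.2; c'Δl = 21.59; W sinα = 85.3
Slice 4: Δl = 2.6/cos32.5° = 3.083 m; N'_4 = 273·cos32.5° = 230.2; c'Δl = 22.20; W sinα = 146.7
Slice 5: Δl = 1.6/cos42.5° = 2.170 m; N'_5 = 163·cos42.5° = 120.2; c'Δl = 15.63; W sinα = 110.1
Slice 6: Δl = 3.0/cos55.9° = 5.351 m; N'_6 = 157·cos55.9° = 88.0; c'Δl = 38.53; W sinα = 130.0
Σc'Δl = 132.8 kN/m; ΣN' = 840.2 kN/m; ΣW sinα = 498.0 kN/m
Resisting = 132.8 + 840.2·tan30.7° = 132.8 + 498.9 = 631.7 kN/m
FS = 631.7 / 498.0 = 1.269

FS = 1.27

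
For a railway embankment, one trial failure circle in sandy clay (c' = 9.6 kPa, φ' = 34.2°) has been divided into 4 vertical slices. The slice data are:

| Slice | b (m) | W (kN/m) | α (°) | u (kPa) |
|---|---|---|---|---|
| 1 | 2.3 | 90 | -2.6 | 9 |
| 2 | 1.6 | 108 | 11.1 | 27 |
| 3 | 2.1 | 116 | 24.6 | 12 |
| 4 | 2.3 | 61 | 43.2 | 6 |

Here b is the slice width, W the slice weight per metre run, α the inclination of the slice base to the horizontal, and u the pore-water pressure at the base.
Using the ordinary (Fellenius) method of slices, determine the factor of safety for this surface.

Ordinary method of slices: FS = Σ[c'·Δl_i + (W_i cosα_i − u_i·Δl_i)·tanφ'] / Σ W_i sinα_i, with Δl_i = b_i / cosα_i.
Slice 1: Δl = 2.3/cos(-2.6°) = 2.302 m; N'_1 = 90·cos(-2.6°) − 9·2.302 = 69.2; c'Δl = 22.10; W sinα = -4.1
Slice 2: Δl = 1.6/cos11.1° = 1.631 m; N'_2 = 108·cos11.1° − 27·1.631 = 62.0; c'Δl = 15.65; W sinα = 20.8
Slice 3: Δl = 2.1/cos24.6° = 2.310 m; N'_3 = 116·cos24.6° − 12·2.310 = 77.8; c'Δl = 22.17; W sinα = 48.3
Slice 4: Δl = 2.3/cos43.2° = 3.155 m; N'_4 = 61·cos43.2° − 6·3.155 = 25.5; c'Δl = 30.29; W sinα = 41.8
Σc'Δl = 90.2 kN/m; ΣN' = 234.4 kN/m; ΣW sinα = 106.8 kN/m
Resisting = 90.2 + 234.4·tan34.2° = 90.2 + 159.3 = 249.5 kN/m
FS = 249.5 / 106.8 = 2.337

FS = 2.34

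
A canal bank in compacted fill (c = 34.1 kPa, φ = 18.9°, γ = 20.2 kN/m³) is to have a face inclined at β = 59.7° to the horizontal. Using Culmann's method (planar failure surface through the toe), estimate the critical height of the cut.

Culmann's analysis gives the critical failure plane at α_cr = (β + φ)/2 = (59.7 + 18.9)/2 = 39.3°, and the critical height
H_c = (4c/γ) · sinβ cosφ / [1 − cos(β − φ)]
    = (4·34.1/20.2) · sin59.7°·cos18.9° / [1 − cos(40.8°)]
    = 6.752 · 0.8634·0.9461 / [1 − 0.7570]
    = 6.752 · 0.8168 / 0.2430
    = 22.70 m

H_c = 22.70 m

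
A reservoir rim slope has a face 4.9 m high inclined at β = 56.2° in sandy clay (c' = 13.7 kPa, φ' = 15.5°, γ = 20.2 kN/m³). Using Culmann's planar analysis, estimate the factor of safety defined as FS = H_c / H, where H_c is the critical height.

FS = 1.83

H_c = (4c'/γ) · sinβ cosφ' / [1 − cos(β − φ')]
    = (4·13.7/20.2) · sin56.2°·cos15.5° / [1 − cos40.7°]
    = 2.713 · 0.8008 / 0.2419 = 8.98 m
FS = H_c / H = 8.98 / 4.9 = 1.833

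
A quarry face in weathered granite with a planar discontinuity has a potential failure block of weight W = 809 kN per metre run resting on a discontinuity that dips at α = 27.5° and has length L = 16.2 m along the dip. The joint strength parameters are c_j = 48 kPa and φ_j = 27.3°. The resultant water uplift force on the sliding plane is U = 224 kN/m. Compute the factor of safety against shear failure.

Resolving the block weight along and normal to the plane and applying the Mohr–Coulomb strength on the joint:
N' = W cosα − U = 809·cos27.5° − 224 = 493.6 kN/m
Driving force T = W sinα = 809·sin27.5° = 373.6 kN/m
Resisting force R = c_j·L + N'·tanφ_j = 48·16.2 + 493.6·tan27.3° = 777.6 + 254.8 = 1032.4 kN/m
FS = R / T = 1032.4 / 373.6 = 2.764

FS = 2.76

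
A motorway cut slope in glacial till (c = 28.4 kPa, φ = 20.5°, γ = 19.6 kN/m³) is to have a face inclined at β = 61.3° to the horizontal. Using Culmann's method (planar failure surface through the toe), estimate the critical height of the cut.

Culmann's analysis gives the critical failure plane at α_cr = (β + φ)/2 = (61.3 + 20.5)/2 = 40.9°, and the critical height
H_c = (4c/γ) · sinβ cosφ / [1 − cos(β − φ)]
    = (4·28.4/19.6) · sin61.3°·cos20.5° / [1 − cos(40.8°)]
    = 5.796 · 0.8771·0.9367 / [1 − 0.7570]
    = 5.796 · 0.8216 / 0.2430
    = 19.60 m

H_c = 19.60 m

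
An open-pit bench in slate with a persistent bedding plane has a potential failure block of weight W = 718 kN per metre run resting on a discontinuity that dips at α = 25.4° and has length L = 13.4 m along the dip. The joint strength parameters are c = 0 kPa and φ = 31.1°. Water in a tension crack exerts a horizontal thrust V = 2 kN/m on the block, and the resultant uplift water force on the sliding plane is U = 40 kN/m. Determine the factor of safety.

Resolving the block weight along and normal to the plane and applying the Mohr–Coulomb strength on the joint:
N' = W cosα − U − V sinα = 718·cos25.4° − 40 − 2·sin25.4° = 607.7 kN/m
Driving force T = W sinα + V cosα = 718·sin25.4° + 2·cos25.4° = 309.8 kN/m
Resisting force R = c·L + N'·tanφ = 0·13.4 + 607.7·tan31.1° = 0.0 + 366.6 = 366.6 kN/m
FS = R / T = 366.6 / 309.8 = 1.183

FS = 1.18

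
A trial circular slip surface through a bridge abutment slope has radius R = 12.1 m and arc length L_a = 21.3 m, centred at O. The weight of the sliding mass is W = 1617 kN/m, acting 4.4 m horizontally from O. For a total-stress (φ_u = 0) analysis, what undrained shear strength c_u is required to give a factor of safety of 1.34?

c_u = 37.0 kPa

FS = c_u·L_a·R / (W·d), so c_u = FS·W·d / (L_a·R).
c_u = 1.34·1617·4.4 / (21.30·12.1) = 9533.8 / 257.73 = 36.99 kPa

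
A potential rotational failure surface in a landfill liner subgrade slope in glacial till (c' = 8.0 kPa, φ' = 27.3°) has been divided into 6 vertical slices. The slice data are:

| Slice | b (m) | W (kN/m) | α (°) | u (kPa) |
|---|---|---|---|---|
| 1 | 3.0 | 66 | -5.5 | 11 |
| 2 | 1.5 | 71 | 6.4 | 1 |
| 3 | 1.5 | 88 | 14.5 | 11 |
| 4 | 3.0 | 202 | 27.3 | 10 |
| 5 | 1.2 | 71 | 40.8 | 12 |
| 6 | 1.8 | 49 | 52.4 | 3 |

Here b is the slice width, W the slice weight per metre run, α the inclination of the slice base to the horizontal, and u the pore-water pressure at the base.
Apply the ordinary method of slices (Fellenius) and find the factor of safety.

FS = 1.51

Ordinary method of slices: FS = Σ[c'·Δl_i + (W_i cosα_i − u_i·Δl_i)·tanφ'] / Σ W_i sinα_i, with Δl_i = b_i / cosα_i.
Slice 1: Δl = 3.0/cos(-5.5°) = 3.014 m; N'_1 = 66·cos(-5.5°) − 11·3.014 = 32.5; c'Δl = 24.11; W sinα = -6.3
Slice 2: Δl = 1.5/cos6.4° = 1.509 m; N'_2 = 71·cos6.4° − 1·1.509 = 69.0; c'Δl = 12.08; W sinα = 7.9
Slice 3: Δl = 1.5/cos14.5° = 1.549 m; N'_3 = 88·cos14.5° − 11·1.549 = 68.2; c'Δl = 12.39; W sinα = 22.0
Slice 4: Δl = 3.0/cos27.3° = 3.376 m; N'_4 = 202·cos27.3° − 10·3.376 = 145.7; c'Δl = 27.01; W sinα = 92.6
Slice 5: Δl = 1.2/cos40.8° = 1.585 m; N'_5 = 71·cos40.8° − 12·1.585 = 34.7; c'Δl = 12.68; W sinα = 46.4
Slice 6: Δl = 1.8/cos52.4° = 2.950 m; N'_6 = 49·cos52.4° − 3·2.950 = 21.0; c'Δl = 23.60; W sinα = 38.8
Σc'Δl = 111.9 kN/m; ΣN' = 371.3 kN/m; ΣW sinα = 201.5 kN/m
Resisting = 111.9 + 371.3·tan27.3° = 111.9 + 191.6 = 303.5 kN/m
FS = 303.5 / 201.5 = 1.506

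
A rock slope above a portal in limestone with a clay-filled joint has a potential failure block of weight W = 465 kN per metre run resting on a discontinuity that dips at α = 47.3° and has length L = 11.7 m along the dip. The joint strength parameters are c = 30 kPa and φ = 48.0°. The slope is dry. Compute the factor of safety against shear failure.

FS = 2.05

Resolving the block weight along and normal to the plane and applying the Mohr–Coulomb strength on the joint:
N' = W cosα = 465·cos47.3° = 315.3 kN/m
Driving force T = W sinα = 465·sin47.3° = 341.7 kN/m
Resisting force R = c·L + N'·tanφ = 30·11.7 + 315.3·tan48.0° = 351.0 + 350.2 = 701.2 kN/m
FS = R / T = 701.2 / 341.7 = 2.052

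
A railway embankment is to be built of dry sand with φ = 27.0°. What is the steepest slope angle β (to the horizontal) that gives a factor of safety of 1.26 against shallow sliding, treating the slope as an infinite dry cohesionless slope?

β = 22.0°

For an infinite dry cohesionless slope FS = tanφ/tanβ, so tanβ = tanφ / FS.
tanβ = tan27.0° / 1.26 = 0.5095 / 1.26 = 0.4044
β = arctan(0.4044) = 22.02°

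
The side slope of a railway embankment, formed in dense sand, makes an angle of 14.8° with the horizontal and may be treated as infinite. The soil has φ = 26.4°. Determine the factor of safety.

FS = 1.88

For a dry cohesionless infinite slope the factor of safety is FS = tanφ / tanβ.
FS = tan26.4° / tan14.8° = 0.4964 / 0.2642 = 1.879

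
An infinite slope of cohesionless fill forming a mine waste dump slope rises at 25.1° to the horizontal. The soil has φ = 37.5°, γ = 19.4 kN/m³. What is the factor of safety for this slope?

FS = 1.64

For a dry cohesionless infinite slope the factor of safety is FS = tanφ / tanβ.
FS = tan37.5° / tan25.1° = 0.7673 / 0.4684 = 1.638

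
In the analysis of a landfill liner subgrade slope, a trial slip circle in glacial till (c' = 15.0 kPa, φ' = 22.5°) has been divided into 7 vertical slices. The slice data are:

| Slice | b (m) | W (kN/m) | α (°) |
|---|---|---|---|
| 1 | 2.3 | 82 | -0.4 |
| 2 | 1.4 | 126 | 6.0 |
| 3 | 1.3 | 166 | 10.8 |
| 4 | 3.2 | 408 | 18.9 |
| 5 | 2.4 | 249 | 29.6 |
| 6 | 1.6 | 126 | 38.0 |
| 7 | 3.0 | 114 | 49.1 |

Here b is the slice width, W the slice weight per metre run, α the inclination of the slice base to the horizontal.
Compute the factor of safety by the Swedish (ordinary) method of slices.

Ordinary method of slices: FS = Σ[c'·Δl_i + (W_i cosα_i)·tanφ'] / Σ W_i sinα_i, with Δl_i = b_i / cosα_i.
Slice 1: Δl = 2.3/cos(-0.4°) = 2.300 m; N'_1 = 82·cos(-0.4°) = 82.0; c'Δl = 34.50; W sinα = -0.6
Slice 2: Δl = 1.4/cos6.0° = 1.408 m; N'_2 = 126·cos6.0° = 125.3; c'Δl = 21.12; W sinα = 13.2
Slice 3: Δl = 1.3/cos10.8° = 1.323 m; N'_3 = 166·cos10.8° = 163.1; c'Δl = 19.85; W sinα = 31.1
Slice 4: Δl = 3.2/cos18.9° = 3.382 m; N'_4 = 408·cos18.9° = 386.0; c'Δl = 50.74; W sinα = 132.2
Slice 5: Δl = 2.4/cos29.6° = 2.760 m; N'_5 = 249·cos29.6° = 216.5; c'Δl = 41.40; W sinα = 123.0
Slice 6: Δl = 1.6/cos38.0° = 2.030 m; N'_6 = 126·cos38.0° = 99.3; c'Δl = 30.46; W sinα = 77.6
Slice 7: Δl = 3.0/cos49.1° = 4.582 m; N'_7 = 114·cos49.1° = 74.6; c'Δl = 68.73; W sinα = 86.2
Σc'Δl = 266.8 kN/m; ΣN' = 1146.8 kN/m; ΣW sinα = 462.6 kN/m
Resisting = 266.8 + 1146.8·tan22.5° = 266.8 + 475.0 = 741.8 kN/m
FS = 741.8 / 462.6 = 1.604

FS = 1.60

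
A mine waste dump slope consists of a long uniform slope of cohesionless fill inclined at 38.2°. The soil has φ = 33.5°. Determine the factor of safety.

FS = 0.84

For a dry cohesionless infinite slope the factor of safety is FS = tanφ / tanβ.
FS = tan33.5° / tan38.2° = 0.6619 / 0.7869 = 0.841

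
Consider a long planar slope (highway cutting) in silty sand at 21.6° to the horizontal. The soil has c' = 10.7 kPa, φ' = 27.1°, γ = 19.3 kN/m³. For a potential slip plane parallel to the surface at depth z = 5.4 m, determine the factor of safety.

For an infinite slope with a slip plane parallel to the surface (no pore pressure): FS = [c' + γz cos²β tanφ'] / [γz sinβ cosβ].
γz = 19.3·5.4 = 104.22 kN/m²
Numerator = 10.7 + 104.22·cos²21.6°·tan27.1° = 10.7 + 104.22·0.8645·0.5117 = 56.805 kPa
Denominator = 104.22·sin21.6°·cos21.6° = 104.22·0.3681·0.9298 = 35.672 kPa
FS = 56.805 / 35.672 = 1.592

FS = 1.59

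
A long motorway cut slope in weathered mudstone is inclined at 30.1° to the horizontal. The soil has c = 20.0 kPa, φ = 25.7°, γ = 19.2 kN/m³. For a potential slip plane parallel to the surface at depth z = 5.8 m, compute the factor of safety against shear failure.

For an infinite slope with a slip plane parallel to the surface (no pore pressure): FS = [c + γz cos²β tanφ] / [γz sinβ cosβ].
γz = 19.2·5.8 = 111.36 kN/m²
Numerator = 20.0 + 111.36·cos²30.1°·tan25.7° = 20.0 + 111.36·0.7485·0.4813 = 60.114 kPa
Denominator = 111.36·sin30.1°·cos30.1° = 111.36·0.5015·0.8652 = 48.317 kPa
FS = 60.114 / 48.317 = 1.244

FS = 1.24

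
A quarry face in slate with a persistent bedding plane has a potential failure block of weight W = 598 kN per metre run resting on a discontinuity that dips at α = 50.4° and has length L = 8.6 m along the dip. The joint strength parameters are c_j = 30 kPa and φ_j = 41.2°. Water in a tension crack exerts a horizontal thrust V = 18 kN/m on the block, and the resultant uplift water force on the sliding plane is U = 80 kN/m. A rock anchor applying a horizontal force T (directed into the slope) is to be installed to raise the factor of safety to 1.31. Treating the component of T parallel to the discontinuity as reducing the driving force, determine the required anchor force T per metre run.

Resolving forces along and normal to the sliding plane, with the horizontal anchor force T adding T·sinα to the effective normal force and T·cosα acting up the plane against the driving force:
FS = [c_jL + (W cosα − U − V sinα + T sinα) tanφ_j] / [W sinα + V cosα − T cosα]
Without the anchor: N' = 287.3 kN/m, driving T_d = 472.2 kN/m, resisting R = 30·8.6 + 287.3·tan41.2° = 509.5 kN/m, FS = 1.08.
Setting FS = 1.31 and solving for T:
1.31·(472.2 − T cos50.4°) = 509.5 + T sin50.4°·tan41.2°
T·(sin50.4°·tan41.2° + 1.31·cos50.4°) = 1.31·472.2 − 509.5
T·(0.7705·0.8754 + 1.31·0.6374) = 618.6 − 509.5 = 109.1
T·1.5096 = 109.1
T = 72.3 kN/m

T = 72 kN/m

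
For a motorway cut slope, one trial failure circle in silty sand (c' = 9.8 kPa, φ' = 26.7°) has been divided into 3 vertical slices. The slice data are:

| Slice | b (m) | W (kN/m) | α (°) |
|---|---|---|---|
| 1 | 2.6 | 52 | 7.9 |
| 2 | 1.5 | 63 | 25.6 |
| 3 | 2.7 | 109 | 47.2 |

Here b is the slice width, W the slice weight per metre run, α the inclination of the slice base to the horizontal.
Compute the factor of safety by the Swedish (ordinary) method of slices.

FS = 1.51

Ordinary method of slices: FS = Σ[c'·Δl_i + (W_i cosα_i)·tanφ'] / Σ W_i sinα_i, with Δl_i = b_i / cosα_i.
Slice 1: Δl = 2.6/cos7.9° = 2.625 m; N'_1 = 52·cos7.9° = 51.5; c'Δl = 25.72; W sinα = 7.1
Slice 2: Δl = 1.5/cos25.6° = 1.663 m; N'_2 = 63·cos25.6° = 56.8; c'Δl = 16.30; W sinα = 27.2
Slice 3: Δl = 2.7/cos47.2° = 3.974 m; N'_3 = 109·cos47.2° = 74.1; c'Δl = 38.94; W sinα = 80.0
Σc'Δl = 81.0 kN/m; ΣN' = 182.4 kN/m; ΣW sinα = 114.3 kN/m
Resisting = 81.0 + 182.4·tan26.7° = 81.0 + 91.7 = 172.7 kN/m
FS = 172.7 / 114.3 = 1.510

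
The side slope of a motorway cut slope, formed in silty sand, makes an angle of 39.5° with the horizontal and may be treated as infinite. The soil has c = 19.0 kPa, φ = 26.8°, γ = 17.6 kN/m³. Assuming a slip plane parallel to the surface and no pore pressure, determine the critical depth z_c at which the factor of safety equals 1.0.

Setting FS = 1.00 in FS = [c + γz cos²β tanφ] / [γz sinβ cosβ] and solving for z:
z = c / [γ cosβ (FS·sinβ − cosβ·tanφ)]
  = 19.0 / [17.6·cos39.5°·(1.00·sin39.5° − cos39.5°·tan26.8°)]
  = 19.0 / [17.6·0.7716·(1.00·0.6361 − 0.7716·0.5051)]
  = 19.0 / 3.3449 = 5.680 m

z_c = 5.68 m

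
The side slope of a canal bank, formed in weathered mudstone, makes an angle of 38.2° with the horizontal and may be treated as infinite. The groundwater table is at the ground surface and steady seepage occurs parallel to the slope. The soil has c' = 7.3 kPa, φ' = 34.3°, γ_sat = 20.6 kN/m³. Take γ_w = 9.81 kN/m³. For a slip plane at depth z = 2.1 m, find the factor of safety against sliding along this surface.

With seepage parallel to the slope and the water table at the surface, the effective normal stress on the slip plane uses the buoyant unit weight γ' = γ_sat − γ_w while the driving shear stress uses γ_sat:
FS = [c' + γ' z cos²β tanφ'] / [γ_sat z sinβ cosβ]
γ' = 20.6 − 9.81 = 10.79 kN/m³
Numerator = 7.3 + 10.79·2.1·cos²38.2°·tan34.3° = 7.3 + 10.79·2.1·0.6176·0.6822 = 16.846 kPa
Denominator = 20.6·2.1·sin38.2°·cos38.2° = 20.6·2.1·0.6184·0.7859 = 21.024 kPa
FS = 16.846 / 21.024 = 0.801

FS = 0.80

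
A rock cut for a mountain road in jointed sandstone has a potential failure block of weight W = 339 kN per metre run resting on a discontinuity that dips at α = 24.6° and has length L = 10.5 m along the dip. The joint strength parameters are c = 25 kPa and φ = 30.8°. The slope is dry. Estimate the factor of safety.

FS = 3.16

Resolving the block weight along and normal to the plane and applying the Mohr–Coulomb strength on the joint:
N' = W cosα = 339·cos24.6° = 308.2 kN/m
Driving force T = W sinα = 339·sin24.6° = 141.1 kN/m
Resisting force R = c·L + N'·tanφ = 25·10.5 + 308.2·tan30.8° = 262.5 + 183.7 = 446.2 kN/m
FS = R / T = 446.2 / 141.1 = 3.162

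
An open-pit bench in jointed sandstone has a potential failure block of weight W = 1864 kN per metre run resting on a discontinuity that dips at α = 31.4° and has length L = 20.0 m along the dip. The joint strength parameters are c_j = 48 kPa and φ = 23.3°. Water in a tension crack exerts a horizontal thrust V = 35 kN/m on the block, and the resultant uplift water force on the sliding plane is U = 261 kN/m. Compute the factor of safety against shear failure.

FS = 1.52

Resolving the block weight along and normal to the plane and applying the Mohr–Coulomb strength on the joint:
N' = W cosα − U − V sinα = 1864·cos31.4° − 261 − 35·sin31.4° = 1311.8 kN/m
Driving force T = W sinα + V cosα = 1864·sin31.4° + 35·cos31.4° = 1001.0 kN/m
Resisting force R = c_j·L + N'·tanφ = 48·20.0 + 1311.8·tan23.3° = 960.0 + 564.9 = 1524.9 kN/m
FS = R / T = 1524.9 / 1001.0 = 1.523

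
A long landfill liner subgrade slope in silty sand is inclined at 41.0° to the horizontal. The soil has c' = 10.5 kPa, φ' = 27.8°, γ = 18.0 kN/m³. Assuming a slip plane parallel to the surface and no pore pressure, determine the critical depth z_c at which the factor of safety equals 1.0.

Setting FS = 1.00 in FS = [c' + γz cos²β tanφ'] / [γz sinβ cosβ] and solving for z:
z = c' / [γ cosβ (FS·sinβ − cosβ·tanφ')]
  = 10.5 / [18.0·cos41.0°·(1.00·sin41.0° − cos41.0°·tan27.8°)]
  = 10.5 / [18.0·0.7547·(1.00·0.6561 − 0.7547·0.5272)]
  = 10.5 / 3.5069 = 2.994 m

z_c = 2.99 m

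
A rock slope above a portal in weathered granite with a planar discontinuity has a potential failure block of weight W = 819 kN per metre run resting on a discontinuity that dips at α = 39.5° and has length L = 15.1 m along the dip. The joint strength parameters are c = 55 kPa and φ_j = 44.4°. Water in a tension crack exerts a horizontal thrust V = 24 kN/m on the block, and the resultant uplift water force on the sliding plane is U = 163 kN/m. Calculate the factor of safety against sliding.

Resolving the block weight along and normal to the plane and applying the Mohr–Coulomb strength on the joint:
N' = W cosα − U − V sinα = 819·cos39.5° − 163 − 24·sin39.5° = 453.7 kN/m
Driving force T = W sinα + V cosα = 819·sin39.5° + 24·cos39.5° = 539.5 kN/m
Resisting force R = c·L + N'·tanφ_j = 55·15.1 + 453.7·tan44.4° = 830.5 + 444.3 = 1274.8 kN/m
FS = R / T = 1274.8 / 539.5 = 2.363

FS = 2.36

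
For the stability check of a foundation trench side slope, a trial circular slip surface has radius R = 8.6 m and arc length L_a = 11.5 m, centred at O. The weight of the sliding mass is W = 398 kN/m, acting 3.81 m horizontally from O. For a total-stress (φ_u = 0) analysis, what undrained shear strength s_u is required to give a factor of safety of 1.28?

s_u = 19.6 kPa

FS = s_u·L_a·R / (W·d), so s_u = FS·W·d / (L_a·R).
s_u = 1.28·398·3.81 / (11.50·8.6) = 1941.0 / 98.90 = 19.63 kPa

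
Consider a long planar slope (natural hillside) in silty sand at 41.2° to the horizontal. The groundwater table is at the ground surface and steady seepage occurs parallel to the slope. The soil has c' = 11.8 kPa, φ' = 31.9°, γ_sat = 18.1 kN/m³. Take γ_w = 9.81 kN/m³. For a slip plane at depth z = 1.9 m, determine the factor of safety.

With seepage parallel to the slope and the water table at the surface, the effective normal stress on the slip plane uses the buoyant unit weight γ' = γ_sat − γ_w while the driving shear stress uses γ_sat:
FS = [c' + γ' z cos²β tanφ'] / [γ_sat z sinβ cosβ]
γ' = 18.1 − 9.81 = 8.29 kN/m³
Numerator = 11.8 + 8.29·1.9·cos²41.2°·tan31.9° = 11.8 + 8.29·1.9·0.5661·0.6224 = 17.350 kPa
Denominator = 18.1·1.9·sin41.2°·cos41.2° = 18.1·1.9·0.6587·0.7524 = 17.044 kPa
FS = 17.350 / 17.044 = 1.018

FS = 1.02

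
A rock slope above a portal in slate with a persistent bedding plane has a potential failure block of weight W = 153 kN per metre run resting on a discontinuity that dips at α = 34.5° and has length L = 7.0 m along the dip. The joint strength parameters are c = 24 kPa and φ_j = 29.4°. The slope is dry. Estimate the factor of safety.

Resolving the block weight along and normal to the plane and applying the Mohr–Coulomb strength on the joint:
N' = W cosα = 153·cos34.5° = 126.1 kN/m
Driving force T = W sinα = 153·sin34.5° = 86.7 kN/m
Resisting force R = c·L + N'·tanφ_j = 24·7.0 + 126.1·tan29.4° = 168.0 + 71.0 = 239.0 kN/m
FS = R / T = 239.0 / 86.7 = 2.758

FS = 2.76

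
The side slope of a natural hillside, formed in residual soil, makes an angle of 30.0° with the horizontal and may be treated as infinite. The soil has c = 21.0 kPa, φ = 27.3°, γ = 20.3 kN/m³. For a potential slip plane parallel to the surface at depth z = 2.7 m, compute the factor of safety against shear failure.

For an infinite slope with a slip plane parallel to the surface (no pore pressure): FS = [c + γz cos²β tanφ] / [γz sinβ cosβ].
γz = 20.3·2.7 = 54.81 kN/m²
Numerator = 21.0 + 54.81·cos²30.0°·tan27.3° = 21.0 + 54.81·0.7500·0.5161 = 42.217 kPa
Denominator = 54.81·sin30.0°·cos30.0° = 54.81·0.5000·0.8660 = 23.733 kPa
FS = 42.217 / 23.733 = 1.779

FS = 1.78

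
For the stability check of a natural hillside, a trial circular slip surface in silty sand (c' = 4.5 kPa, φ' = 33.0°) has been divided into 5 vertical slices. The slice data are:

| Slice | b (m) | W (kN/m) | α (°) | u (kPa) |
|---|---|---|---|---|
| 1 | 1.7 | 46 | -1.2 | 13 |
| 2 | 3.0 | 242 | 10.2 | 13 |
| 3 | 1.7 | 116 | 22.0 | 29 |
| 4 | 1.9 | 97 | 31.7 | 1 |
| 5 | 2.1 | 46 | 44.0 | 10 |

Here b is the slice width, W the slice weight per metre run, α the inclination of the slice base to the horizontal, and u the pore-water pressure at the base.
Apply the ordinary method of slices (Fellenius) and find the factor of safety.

Ordinary method of slices: FS = Σ[c'·Δl_i + (W_i cosα_i − u_i·Δl_i)·tanφ'] / Σ W_i sinα_i, with Δl_i = b_i / cosα_i.
Slice 1: Δl = 1.7/cos(-1.2°) = 1.700 m; N'_1 = 46·cos(-1.2°) − 13·1.700 = 23.9; c'Δl = 7.65; W sinα = -1.0
Slice 2: Δl = 3.0/cos10.2° = 3.048 m; N'_2 = 242·cos10.2° − 13·3.048 = 198.5; c'Δl = 13.72; W sinα = 42.9
Slice 3: Δl = 1.7/cos22.0° = 1.834 m; N'_3 = 116·cos22.0° − 29·1.834 = 54.4; c'Δl = 8.25; W sinα = 43.5
Slice 4: Δl = 1.9/cos31.7° = 2.233 m; N'_4 = 97·cos31.7° − 1·2.233 = 80.3; c'Δl = 10.05; W sinα = 51.0
Slice 5: Δl = 2.1/cos44.0° = 2.919 m; N'_5 = 46·cos44.0° − 10·2.919 = 3.9; c'Δl = 13.14; W sinα = 32.0
Σc'Δl = 52.8 kN/m; ΣN' = 361.0 kN/m; ΣW sinα = 168.3 kN/m
Resisting = 52.8 + 361.0·tan33.0° = 52.8 + 234.4 = 287.2 kN/m
FS = 287.2 / 168.3 = 1.707

FS = 1.71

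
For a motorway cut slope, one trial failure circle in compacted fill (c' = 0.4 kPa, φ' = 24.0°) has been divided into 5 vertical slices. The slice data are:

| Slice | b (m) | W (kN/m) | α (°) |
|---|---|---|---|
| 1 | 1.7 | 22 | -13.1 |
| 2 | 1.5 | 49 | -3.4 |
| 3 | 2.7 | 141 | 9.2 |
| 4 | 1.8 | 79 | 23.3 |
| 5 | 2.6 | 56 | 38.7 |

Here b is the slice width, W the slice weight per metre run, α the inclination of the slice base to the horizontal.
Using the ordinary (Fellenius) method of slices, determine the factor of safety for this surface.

FS = 1.85

Ordinary method of slices: FS = Σ[c'·Δl_i + (W_i cosα_i)·tanφ'] / Σ W_i sinα_i, with Δl_i = b_i / cosα_i.
Slice 1: Δl = 1.7/cos(-13.1°) = 1.745 m; N'_1 = 22·cos(-13.1°) = 21.4; c'Δl = 0.70; W sinα = -5.0
Slice 2: Δl = 1.5/cos(-3.4°) = 1.503 m; N'_2 = 49·cos(-3.4°) = 48.9; c'Δl = 0.60; W sinα = -2.9
Slice 3: Δl = 2.7/cos9.2° = 2.735 m; N'_3 = 141·cos9.2° = 139.2; c'Δl = 1.09; W sinα = 22.5
Slice 4: Δl = 1.8/cos23.3° = 1.960 m; N'_4 = 79·cos23.3° = 72.6; c'Δl = 0.78; W sinα = 31.2
Slice 5: Δl = 2.6/cos38.7° = 3.331 m; N'_5 = 56·cos38.7° = 43.7; c'Δl = 1.33; W sinα = 35.0
Σc'Δl = 4.5 kN/m; ΣN' = 325.8 kN/m; ΣW sinα = 80.9 kN/m
Resisting = 4.5 + 325.8·tan24.0° = 4.5 + 145.1 = 149.6 kN/m
FS = 149.6 / 80.9 = 1.848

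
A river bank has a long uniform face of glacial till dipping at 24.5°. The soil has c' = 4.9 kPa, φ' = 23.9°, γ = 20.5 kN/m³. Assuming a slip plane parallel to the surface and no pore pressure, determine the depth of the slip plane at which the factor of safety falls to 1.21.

Setting FS = 1.21 in FS = [c' + γz cos²β tanφ'] / [γz sinβ cosβ] and solving for z:
z = c' / [γ cosβ (FS·sinβ − cosβ·tanφ')]
  = 4.9 / [20.5·cos24.5°·(1.21·sin24.5° − cos24.5°·tan23.9°)]
  = 4.9 / [20.5·0.9100·(1.21·0.4147 − 0.9100·0.4431)]
  = 4.9 / 1.8382 = 2.666 m

z = 2.67 m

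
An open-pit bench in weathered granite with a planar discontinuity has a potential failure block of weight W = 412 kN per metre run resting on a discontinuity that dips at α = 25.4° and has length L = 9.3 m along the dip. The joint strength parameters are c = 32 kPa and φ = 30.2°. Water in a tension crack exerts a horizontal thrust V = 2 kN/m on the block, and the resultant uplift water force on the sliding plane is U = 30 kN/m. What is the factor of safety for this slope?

Resolving the block weight along and normal to the plane and applying the Mohr–Coulomb strength on the joint:
N' = W cosα − U − V sinα = 412·cos25.4° − 30 − 2·sin25.4° = 341.3 kN/m
Driving force T = W sinα + V cosα = 412·sin25.4° + 2·cos25.4° = 178.5 kN/m
Resisting force R = c·L + N'·tanφ = 32·9.3 + 341.3·tan30.2° = 297.6 + 198.7 = 496.3 kN/m
FS = R / T = 496.3 / 178.5 = 2.780

FS = 2.78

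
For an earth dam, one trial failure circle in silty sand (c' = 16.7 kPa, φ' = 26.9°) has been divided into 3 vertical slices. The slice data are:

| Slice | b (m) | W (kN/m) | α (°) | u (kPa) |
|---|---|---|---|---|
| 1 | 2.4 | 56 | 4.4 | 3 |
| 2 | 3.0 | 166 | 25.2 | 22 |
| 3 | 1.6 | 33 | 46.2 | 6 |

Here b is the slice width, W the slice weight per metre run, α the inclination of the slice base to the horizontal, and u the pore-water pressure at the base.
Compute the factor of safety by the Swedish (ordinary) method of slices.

FS = 2.05

Ordinary method of slices: FS = Σ[c'·Δl_i + (W_i cosα_i − u_i·Δl_i)·tanφ'] / Σ W_i sinα_i, with Δl_i = b_i / cosα_i.
Slice 1: Δl = 2.4/cos4.4° = 2.407 m; N'_1 = 56·cos4.4° − 3·2.407 = 48.6; c'Δl = 40.20; W sinα = 4.3
Slice 2: Δl = 3.0/cos25.2° = 3.316 m; N'_2 = 166·cos25.2° − 22·3.316 = 77.3; c'Δl = 55.37; W sinα = 70.7
Slice 3: Δl = 1.6/cos46.2° = 2.312 m; N'_3 = 33·cos46.2° − 6·2.312 = 9.0; c'Δl = 38.60; W sinα = 23.8
Σc'Δl = 134.2 kN/m; ΣN' = 134.8 kN/m; ΣW sinα = 98.8 kN/m
Resisting = 134.2 + 134.8·tan26.9° = 134.2 + 68.4 = 202.6 kN/m
FS = 202.6 / 98.8 = 2.051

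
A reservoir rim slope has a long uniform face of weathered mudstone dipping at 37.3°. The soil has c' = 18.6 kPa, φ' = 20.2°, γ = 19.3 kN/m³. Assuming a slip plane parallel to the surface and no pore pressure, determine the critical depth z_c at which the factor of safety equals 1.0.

z_c = 3.87 m

Setting FS = 1.00 in FS = [c' + γz cos²β tanφ'] / [γz sinβ cosβ] and solving for z:
z = c' / [γ cosβ (FS·sinβ − cosβ·tanφ')]
  = 18.6 / [19.3·cos37.3°·(1.00·sin37.3° − cos37.3°·tan20.2°)]
  = 18.6 / [19.3·0.7955·(1.00·0.6060 − 0.7955·0.3679)]
  = 18.6 / 4.8102 = 3.867 m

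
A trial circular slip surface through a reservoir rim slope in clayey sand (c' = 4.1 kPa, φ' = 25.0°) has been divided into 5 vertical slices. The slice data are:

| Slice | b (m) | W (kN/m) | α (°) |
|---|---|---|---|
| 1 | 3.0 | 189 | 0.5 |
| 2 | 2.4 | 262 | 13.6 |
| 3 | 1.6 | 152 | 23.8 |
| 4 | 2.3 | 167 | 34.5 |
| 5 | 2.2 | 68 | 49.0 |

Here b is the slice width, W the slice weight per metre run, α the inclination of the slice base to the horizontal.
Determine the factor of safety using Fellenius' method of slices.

Ordinary method of slices: FS = Σ[c'·Δl_i + (W_i cosα_i)·tanφ'] / Σ W_i sinα_i, with Δl_i = b_i / cosα_i.
Slice 1: Δl = 3.0/cos0.5° = 3.000 m; N'_1 = 189·cos0.5° = 189.0; c'Δl = 12.30; W sinα = 1.6
Slice 2: Δl = 2.4/cos13.6° = 2.469 m; N'_2 = 262·cos13.6° = 254.7; c'Δl = 10.12; W sinα = 61.6
Slice 3: Δl = 1.6/cos23.8° = 1.749 m; N'_3 = 152·cos23.8° = 139.1; c'Δl = 7.17; W sinα = 61.3
Slice 4: Δl = 2.3/cos34.5° = 2.791 m; N'_4 = 167·cos34.5° = 137.6; c'Δl = 11.44; W sinα = 94.6
Slice 5: Δl = 2.2/cos49.0° = 3.353 m; N'_5 = 68·cos49.0° = 44.6; c'Δl = 13.75; W sinα = 51.3
Σc'Δl = 54.8 kN/m; ΣN' = 765.0 kN/m; ΣW sinα = 270.5 kN/m
Resisting = 54.8 + 765.0·tan25.0° = 54.8 + 356.7 = 411.5 kN/m
FS = 411.5 / 270.5 = 1.521

FS = 1.52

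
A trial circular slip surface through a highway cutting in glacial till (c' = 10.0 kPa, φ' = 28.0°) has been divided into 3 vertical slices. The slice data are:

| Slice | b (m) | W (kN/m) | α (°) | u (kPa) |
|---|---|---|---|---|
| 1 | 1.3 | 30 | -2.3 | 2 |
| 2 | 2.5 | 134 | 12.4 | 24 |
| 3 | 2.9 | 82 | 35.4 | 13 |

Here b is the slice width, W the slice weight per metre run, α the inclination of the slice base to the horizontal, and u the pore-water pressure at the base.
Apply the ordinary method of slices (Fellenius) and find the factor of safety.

Ordinary method of slices: FS = Σ[c'·Δl_i + (W_i cosα_i − u_i·Δl_i)·tanφ'] / Σ W_i sinα_i, with Δl_i = b_i / cosα_i.
Slice 1: Δl = 1.3/cos(-2.3°) = 1.301 m; N'_1 = 30·cos(-2.3°) − 2·1.301 = 27.4; c'Δl = 13.01; W sinα = -1.2
Slice 2: Δl = 2.5/cos12.4° = 2.560 m; N'_2 = 134·cos12.4° − 24·2.560 = 69.4; c'Δl = 25.60; W sinα = 28.8
Slice 3: Δl = 2.9/cos35.4° = 3.558 m; N'_3 = 82·cos35.4° − 13·3.558 = 20.6; c'Δl = 35.58; W sinα = 47.5
Σc'Δl = 74.2 kN/m; ΣN' = 117.4 kN/m; ΣW sinα = 75.1 kN/m
Resisting = 74.2 + 117.4·tan28.0° = 74.2 + 62.4 = 136.6 kN/m
FS = 136.6 / 75.1 = 1.820

FS = 1.82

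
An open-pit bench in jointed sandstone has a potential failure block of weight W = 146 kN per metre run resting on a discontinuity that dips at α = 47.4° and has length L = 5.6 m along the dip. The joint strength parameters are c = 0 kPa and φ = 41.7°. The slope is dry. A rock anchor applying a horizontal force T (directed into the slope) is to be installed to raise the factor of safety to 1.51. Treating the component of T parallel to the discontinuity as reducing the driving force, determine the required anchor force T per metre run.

Resolving forces along and normal to the sliding plane, with the horizontal anchor force T adding T·sinα to the effective normal force and T·cosα acting up the plane against the driving force:
FS = [cL + (W cosα + T sinα) tanφ] / [W sinα − T cosα]
Without the anchor: N' = 98.8 kN/m, driving T_d = 107.5 kN/m, resisting R = 0·5.6 + 98.8·tan41.7° = 88.0 kN/m, FS = 0.82.
Setting FS = 1.51 and solving for T:
1.51·(107.5 − T cos47.4°) = 88.0 + T sin47.4°·tan41.7°
T·(sin47.4°·tan41.7° + 1.51·cos47.4°) = 1.51·107.5 − 88.0
T·(0.7361·0.8910 + 1.51·0.6769) = 162.3 − 88.0 = 74.2
T·1.6779 = 74.2
T = 44.2 kN/m

T = 44 kN/m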